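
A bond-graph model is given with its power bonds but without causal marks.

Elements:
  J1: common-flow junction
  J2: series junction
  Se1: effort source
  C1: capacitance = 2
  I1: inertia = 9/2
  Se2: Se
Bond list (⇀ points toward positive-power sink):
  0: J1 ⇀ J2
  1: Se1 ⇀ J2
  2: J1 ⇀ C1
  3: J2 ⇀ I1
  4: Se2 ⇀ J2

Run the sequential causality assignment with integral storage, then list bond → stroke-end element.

bond 1 →J2  (Se1 fixes effort; stroke away)
bond 4 →J2  (Se2 fixes effort; stroke away)
bond 2 →J1  (C1 outputs effort q/C1)
bond 0 →J2  (J1 needs exactly one f-in)
bond 3 →I1  (J2: last free bond brings flow in)

β0 stroke→J2
β1 stroke→J2
β2 stroke→J1
β3 stroke→I1
β4 stroke→J2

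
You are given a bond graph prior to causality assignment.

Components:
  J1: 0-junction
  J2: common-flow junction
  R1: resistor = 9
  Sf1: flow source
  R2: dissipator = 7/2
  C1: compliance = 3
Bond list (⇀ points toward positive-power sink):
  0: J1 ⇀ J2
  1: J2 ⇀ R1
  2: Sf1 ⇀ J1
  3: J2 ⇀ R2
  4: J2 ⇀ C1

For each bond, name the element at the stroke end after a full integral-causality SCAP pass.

β0 |J1
β1 |J2
β2 |Sf1
β3 |J2
β4 |J2

β2 |Sf1  (Sf1 fixes flow; stroke at Sf1)
β0 |J1  (J1: last free bond brings effort in)
β1 |J2  (J2 flow already set via bond 0)
β3 |J2  (J2: bond 0 brought flow, rest push out)
β4 |J2  (J2 flow already set via bond 0)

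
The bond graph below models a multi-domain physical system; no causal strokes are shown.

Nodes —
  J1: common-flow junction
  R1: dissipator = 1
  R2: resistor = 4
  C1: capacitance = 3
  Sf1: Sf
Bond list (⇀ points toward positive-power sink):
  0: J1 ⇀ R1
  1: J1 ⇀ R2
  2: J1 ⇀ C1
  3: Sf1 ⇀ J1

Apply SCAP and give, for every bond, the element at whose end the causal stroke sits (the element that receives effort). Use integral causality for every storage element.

b3 stroke at Sf1  (source Sf1 imposes f)
b0 stroke at J1  (J1 flow already set via bond 3)
b1 stroke at J1  (J1: bond 3 brought flow, rest push out)
b2 stroke at J1  (common-f at J1 fixed by 3)

β0 |J1
β1 |J1
β2 |J1
β3 |Sf1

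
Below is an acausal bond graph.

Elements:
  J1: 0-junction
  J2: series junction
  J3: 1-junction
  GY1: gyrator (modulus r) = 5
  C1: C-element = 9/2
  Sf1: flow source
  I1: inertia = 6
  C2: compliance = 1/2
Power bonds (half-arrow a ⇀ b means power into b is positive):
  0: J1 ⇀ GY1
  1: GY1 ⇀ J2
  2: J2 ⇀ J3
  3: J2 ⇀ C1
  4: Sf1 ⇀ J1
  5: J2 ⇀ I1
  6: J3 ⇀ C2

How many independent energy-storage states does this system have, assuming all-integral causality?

#4 |Sf1  (Sf1: flow source, stroke at near end)
#0 |J1  (only one effort-in slot at J1)
#1 |J2  (GY1 both-in/both-out from 0)
#3 |J2  (C1: C, integral causality)
#5 |I1  (I1 outputs flow p/I1)
#2 |J2  (1-jn J2 has f-setter on 5)
#6 |J3  (J3 flow already set via bond 2)

3  (C1, C2, I1 all integral)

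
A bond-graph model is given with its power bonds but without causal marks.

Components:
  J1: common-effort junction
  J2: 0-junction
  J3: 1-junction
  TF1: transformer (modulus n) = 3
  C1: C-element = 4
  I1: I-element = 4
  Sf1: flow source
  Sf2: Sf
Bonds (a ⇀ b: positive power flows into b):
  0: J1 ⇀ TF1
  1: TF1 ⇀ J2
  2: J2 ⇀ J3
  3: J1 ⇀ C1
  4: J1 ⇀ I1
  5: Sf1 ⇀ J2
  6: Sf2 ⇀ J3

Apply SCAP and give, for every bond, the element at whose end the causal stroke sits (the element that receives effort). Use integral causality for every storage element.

b5 |Sf1  (Sf1 fixes flow; stroke at Sf1)
b6 |Sf2  (Sf2 fixes flow; stroke at Sf2)
b2 |J3  (J3 flow already set via bond 6)
b1 |J2  (closing 0-jn rule on J2)
b0 |TF1  (TF TF1: opposite of bond 1)
b3 |J1  (prefer integral on C1)
b4 |I1  (J1: bond 3 brought effort, rest push out)

b0 stroke at TF1
b1 stroke at J2
b2 stroke at J3
b3 stroke at J1
b4 stroke at I1
b5 stroke at Sf1
b6 stroke at Sf2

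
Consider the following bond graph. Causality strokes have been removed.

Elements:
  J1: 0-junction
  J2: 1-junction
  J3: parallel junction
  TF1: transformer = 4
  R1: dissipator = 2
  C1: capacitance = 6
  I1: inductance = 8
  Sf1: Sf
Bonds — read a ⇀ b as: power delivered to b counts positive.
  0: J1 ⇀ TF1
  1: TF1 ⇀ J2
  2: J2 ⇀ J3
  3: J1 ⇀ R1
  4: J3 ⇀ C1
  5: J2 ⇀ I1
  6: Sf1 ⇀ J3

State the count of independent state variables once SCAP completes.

2  (C1, I1 all integral)

β6 stroke→Sf1  (Sf1 fixes flow; stroke at Sf1)
β4 stroke→J3  (prefer integral on C1)
β2 stroke→J2  (0-jn J3 has e-setter on 4)
β5 stroke→I1  (I1: I, integral causality)
β1 stroke→J2  (1-jn J2 has f-setter on 5)
β0 stroke→TF1  (TF TF1: opposite of bond 1)
β3 stroke→J1  (J1: last free bond brings effort in)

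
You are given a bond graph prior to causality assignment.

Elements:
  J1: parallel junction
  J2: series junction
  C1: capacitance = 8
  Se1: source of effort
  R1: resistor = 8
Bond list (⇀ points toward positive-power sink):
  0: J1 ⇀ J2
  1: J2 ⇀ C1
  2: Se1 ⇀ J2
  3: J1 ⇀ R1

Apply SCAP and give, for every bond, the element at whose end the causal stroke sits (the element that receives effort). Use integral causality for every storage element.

#0 →J1
#1 →J2
#2 →J2
#3 →R1

β2 stroke→J2  (Se1 (Se) sets effort on bond)
β1 stroke→J2  (C1: C, integral causality)
β0 stroke→J1  (only one flow-in slot at J2)
β3 stroke→R1  (0-jn J1 has e-setter on 0)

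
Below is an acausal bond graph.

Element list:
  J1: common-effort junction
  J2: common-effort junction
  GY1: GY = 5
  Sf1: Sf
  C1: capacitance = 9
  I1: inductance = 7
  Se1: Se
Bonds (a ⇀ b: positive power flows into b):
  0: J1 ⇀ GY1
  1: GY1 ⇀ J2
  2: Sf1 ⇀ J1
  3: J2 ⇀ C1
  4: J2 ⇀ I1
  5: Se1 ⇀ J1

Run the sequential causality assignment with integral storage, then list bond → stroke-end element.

β2 stroke→Sf1  (Sf1 (Sf) sets flow on bond)
β5 stroke→J1  (Se1: effort source, stroke at far end)
β0 stroke→GY1  (common-e at J1 fixed by 5)
β1 stroke→GY1  (GY GY1: same side as bond 0)
β3 stroke→J2  (C1 integral (e out))
β4 stroke→I1  (0-jn J2 has e-setter on 3)

b0 stroke at GY1
b1 stroke at GY1
b2 stroke at Sf1
b3 stroke at J2
b4 stroke at I1
b5 stroke at J1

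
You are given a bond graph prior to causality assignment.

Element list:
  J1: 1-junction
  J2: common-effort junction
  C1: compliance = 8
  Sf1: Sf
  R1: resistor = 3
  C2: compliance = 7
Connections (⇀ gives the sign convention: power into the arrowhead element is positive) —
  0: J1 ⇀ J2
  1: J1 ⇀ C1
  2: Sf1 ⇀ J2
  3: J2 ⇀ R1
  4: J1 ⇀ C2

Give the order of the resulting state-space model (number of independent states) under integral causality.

2  (C1, C2 all integral)

bond 2 |Sf1  (source Sf1 imposes f)
bond 1 |J1  (C1 integral (e out))
bond 4 |J1  (C2: C, integral causality)
bond 0 |J2  (J1: last free bond brings flow in)
bond 3 |R1  (common-e at J2 fixed by 0)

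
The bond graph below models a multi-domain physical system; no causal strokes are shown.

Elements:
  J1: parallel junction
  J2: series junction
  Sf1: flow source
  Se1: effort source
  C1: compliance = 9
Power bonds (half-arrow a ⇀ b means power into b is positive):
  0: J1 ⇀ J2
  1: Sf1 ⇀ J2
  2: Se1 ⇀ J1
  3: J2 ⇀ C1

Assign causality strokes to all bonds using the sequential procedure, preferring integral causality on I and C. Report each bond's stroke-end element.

#0 stroke at J2
#1 stroke at Sf1
#2 stroke at J1
#3 stroke at J2

β1 stroke→Sf1  (Sf1 fixes flow; stroke at Sf1)
β2 stroke→J1  (source Se1 imposes e)
β0 stroke→J2  (J1 effort already set via bond 2)
β3 stroke→J2  (common-f at J2 fixed by 1)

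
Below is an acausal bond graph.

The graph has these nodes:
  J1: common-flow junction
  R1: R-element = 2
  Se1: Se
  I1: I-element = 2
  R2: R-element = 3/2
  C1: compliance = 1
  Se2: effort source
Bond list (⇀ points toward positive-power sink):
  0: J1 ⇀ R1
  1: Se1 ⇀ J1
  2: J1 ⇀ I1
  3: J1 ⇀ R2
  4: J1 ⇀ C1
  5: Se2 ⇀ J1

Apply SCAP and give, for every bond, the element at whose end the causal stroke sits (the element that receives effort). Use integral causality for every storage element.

b1 stroke at J1  (Se1 fixes effort; stroke away)
b5 stroke at J1  (Se2 fixes effort; stroke away)
b2 stroke at I1  (I1: I, integral causality)
b0 stroke at J1  (common-f at J1 fixed by 2)
b3 stroke at J1  (J1: bond 2 brought flow, rest push out)
b4 stroke at J1  (J1: bond 2 brought flow, rest push out)

b0 →J1
b1 →J1
b2 →I1
b3 →J1
b4 →J1
b5 →J1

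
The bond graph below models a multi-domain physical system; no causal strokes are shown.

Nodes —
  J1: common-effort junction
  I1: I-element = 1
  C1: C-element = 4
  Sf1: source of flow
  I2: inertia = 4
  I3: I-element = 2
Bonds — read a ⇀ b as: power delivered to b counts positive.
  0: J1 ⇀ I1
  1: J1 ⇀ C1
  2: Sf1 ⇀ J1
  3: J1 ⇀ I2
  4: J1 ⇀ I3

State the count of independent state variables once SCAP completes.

#2 stroke→Sf1  (source Sf1 imposes f)
#0 stroke→I1  (I1 outputs flow p/I1)
#1 stroke→J1  (C1 outputs effort q/C1)
#3 stroke→I2  (J1 effort already set via bond 1)
#4 stroke→I3  (J1: bond 1 brought effort, rest push out)

4  (C1, I1, I2, I3 all integral)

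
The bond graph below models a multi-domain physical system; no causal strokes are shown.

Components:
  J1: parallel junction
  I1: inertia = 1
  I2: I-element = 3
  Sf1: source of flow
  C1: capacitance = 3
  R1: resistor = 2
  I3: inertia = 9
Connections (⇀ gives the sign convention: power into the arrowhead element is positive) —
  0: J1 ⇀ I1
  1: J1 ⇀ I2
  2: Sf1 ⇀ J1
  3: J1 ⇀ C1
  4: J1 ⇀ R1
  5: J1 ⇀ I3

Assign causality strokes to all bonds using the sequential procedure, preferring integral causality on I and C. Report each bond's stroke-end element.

b2 →Sf1  (Sf1 (Sf) sets flow on bond)
b0 →I1  (I1: I, integral causality)
b1 →I2  (I2 outputs flow p/I2)
b3 →J1  (C1 outputs effort q/C1)
b4 →R1  (common-e at J1 fixed by 3)
b5 →I3  (common-e at J1 fixed by 3)

bond 0 →I1
bond 1 →I2
bond 2 →Sf1
bond 3 →J1
bond 4 →R1
bond 5 →I3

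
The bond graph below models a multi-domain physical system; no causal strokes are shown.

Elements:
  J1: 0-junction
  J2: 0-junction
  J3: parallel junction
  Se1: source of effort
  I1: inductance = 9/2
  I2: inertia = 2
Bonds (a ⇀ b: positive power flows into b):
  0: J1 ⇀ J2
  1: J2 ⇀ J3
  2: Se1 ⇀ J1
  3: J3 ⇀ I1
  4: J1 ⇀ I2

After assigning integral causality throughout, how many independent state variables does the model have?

2  (I1, I2 all integral)

b2 →J1  (source Se1 imposes e)
b0 →J2  (J1 effort already set via bond 2)
b4 →I2  (J1: bond 2 brought effort, rest push out)
b1 →J3  (J2 effort already set via bond 0)
b3 →I1  (J3: bond 1 brought effort, rest push out)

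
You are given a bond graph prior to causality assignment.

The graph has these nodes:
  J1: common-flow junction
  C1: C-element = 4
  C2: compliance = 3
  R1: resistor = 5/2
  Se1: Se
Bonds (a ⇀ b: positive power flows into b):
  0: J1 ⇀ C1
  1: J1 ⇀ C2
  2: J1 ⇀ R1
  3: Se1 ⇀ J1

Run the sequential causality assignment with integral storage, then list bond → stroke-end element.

b3 →J1  (Se1 fixes effort; stroke away)
b0 →J1  (C1 outputs effort q/C1)
b1 →J1  (C2 integral (e out))
b2 →R1  (closing 1-jn rule on J1)

bond 0 |J1
bond 1 |J1
bond 2 |R1
bond 3 |J1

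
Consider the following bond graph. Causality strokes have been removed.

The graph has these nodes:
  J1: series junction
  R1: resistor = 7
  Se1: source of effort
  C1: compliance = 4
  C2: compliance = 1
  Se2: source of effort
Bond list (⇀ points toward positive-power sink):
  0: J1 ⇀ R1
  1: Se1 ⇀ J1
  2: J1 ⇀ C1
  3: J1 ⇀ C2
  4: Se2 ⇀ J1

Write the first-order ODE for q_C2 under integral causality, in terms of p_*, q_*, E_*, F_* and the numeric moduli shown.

dq_C2/dt = E_Se1/7 + E_Se2/7 - q_C1/28 - q_C2/7

b1 stroke→J1  (source Se1 imposes e)
b4 stroke→J1  (source Se2 imposes e)
b2 stroke→J1  (C1 outputs effort q/C1)
b3 stroke→J1  (prefer integral on C2)
b0 stroke→R1  (J1: last free bond brings flow in)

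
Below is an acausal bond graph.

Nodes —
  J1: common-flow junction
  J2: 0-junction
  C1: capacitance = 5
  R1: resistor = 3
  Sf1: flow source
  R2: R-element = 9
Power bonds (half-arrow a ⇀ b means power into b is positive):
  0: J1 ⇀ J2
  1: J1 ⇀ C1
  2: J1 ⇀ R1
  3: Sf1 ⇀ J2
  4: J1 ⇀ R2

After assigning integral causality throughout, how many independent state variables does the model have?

1  (C1 all integral)

b3 |Sf1  (Sf1 (Sf) sets flow on bond)
b0 |J2  (J2: last free bond brings effort in)
b1 |J1  (1-jn J1 has f-setter on 0)
b2 |J1  (J1: bond 0 brought flow, rest push out)
b4 |J1  (J1 flow already set via bond 0)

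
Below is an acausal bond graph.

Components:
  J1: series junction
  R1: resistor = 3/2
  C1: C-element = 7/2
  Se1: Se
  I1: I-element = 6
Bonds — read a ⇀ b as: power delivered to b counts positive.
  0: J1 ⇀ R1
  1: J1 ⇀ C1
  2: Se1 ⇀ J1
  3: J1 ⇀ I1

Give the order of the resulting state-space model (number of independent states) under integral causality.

2  (C1, I1 all integral)

β2 stroke→J1  (Se1 (Se) sets effort on bond)
β1 stroke→J1  (C1: C, integral causality)
β3 stroke→I1  (I1 integral (f out))
β0 stroke→J1  (common-f at J1 fixed by 3)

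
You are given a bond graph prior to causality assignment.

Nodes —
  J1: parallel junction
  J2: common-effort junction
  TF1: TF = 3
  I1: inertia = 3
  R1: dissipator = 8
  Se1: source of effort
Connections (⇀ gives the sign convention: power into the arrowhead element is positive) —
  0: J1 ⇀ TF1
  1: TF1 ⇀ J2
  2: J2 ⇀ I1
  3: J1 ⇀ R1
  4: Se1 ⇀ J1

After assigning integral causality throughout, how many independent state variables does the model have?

1  (I1 all integral)

b4 |J1  (Se1 fixes effort; stroke away)
b0 |TF1  (J1: bond 4 brought effort, rest push out)
b3 |R1  (0-jn J1 has e-setter on 4)
b1 |J2  (through TF1, causality passes straight; one stroke at TF1)
b2 |I1  (common-e at J2 fixed by 1)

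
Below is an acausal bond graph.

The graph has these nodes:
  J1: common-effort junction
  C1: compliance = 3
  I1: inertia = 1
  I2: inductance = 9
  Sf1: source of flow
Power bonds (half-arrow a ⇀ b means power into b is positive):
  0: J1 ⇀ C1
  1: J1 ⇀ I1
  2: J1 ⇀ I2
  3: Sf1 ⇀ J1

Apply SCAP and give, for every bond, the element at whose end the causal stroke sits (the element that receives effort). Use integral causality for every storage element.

bond 3 |Sf1  (Sf1 fixes flow; stroke at Sf1)
bond 0 |J1  (C1: C, integral causality)
bond 1 |I1  (0-jn J1 has e-setter on 0)
bond 2 |I2  (J1: bond 0 brought effort, rest push out)

#0 →J1
#1 →I1
#2 →I2
#3 →Sf1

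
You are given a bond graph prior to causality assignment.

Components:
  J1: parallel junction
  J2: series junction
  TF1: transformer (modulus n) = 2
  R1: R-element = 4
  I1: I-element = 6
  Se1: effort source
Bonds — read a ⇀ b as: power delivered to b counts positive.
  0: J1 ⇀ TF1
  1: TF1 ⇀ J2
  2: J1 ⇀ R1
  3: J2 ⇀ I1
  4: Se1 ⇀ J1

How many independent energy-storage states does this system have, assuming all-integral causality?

1  (I1 all integral)

#4 |J1  (Se1 fixes effort; stroke away)
#0 |TF1  (0-jn J1 has e-setter on 4)
#2 |R1  (J1 effort already set via bond 4)
#1 |J2  (TF1: transformer flips bond 0)
#3 |I1  (J2 needs exactly one f-in)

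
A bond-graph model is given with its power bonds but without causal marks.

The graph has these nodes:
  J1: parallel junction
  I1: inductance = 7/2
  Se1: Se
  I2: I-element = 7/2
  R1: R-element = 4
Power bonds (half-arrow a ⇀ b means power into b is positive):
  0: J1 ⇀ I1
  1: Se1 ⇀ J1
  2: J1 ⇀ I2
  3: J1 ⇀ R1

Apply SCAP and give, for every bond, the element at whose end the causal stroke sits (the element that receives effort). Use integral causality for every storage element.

b1 stroke at J1  (Se1 fixes effort; stroke away)
b0 stroke at I1  (0-jn J1 has e-setter on 1)
b2 stroke at I2  (common-e at J1 fixed by 1)
b3 stroke at R1  (0-jn J1 has e-setter on 1)

#0 →I1
#1 →J1
#2 →I2
#3 →R1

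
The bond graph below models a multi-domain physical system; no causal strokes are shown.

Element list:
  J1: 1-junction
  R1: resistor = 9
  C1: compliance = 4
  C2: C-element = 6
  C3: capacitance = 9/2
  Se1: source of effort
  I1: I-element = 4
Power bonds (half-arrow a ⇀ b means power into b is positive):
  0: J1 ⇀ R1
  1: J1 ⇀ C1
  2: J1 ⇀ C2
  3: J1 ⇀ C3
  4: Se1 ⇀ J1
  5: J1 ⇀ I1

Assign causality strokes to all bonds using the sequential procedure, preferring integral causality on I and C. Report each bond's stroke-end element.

bond 4 →J1  (Se1 fixes effort; stroke away)
bond 1 →J1  (prefer integral on C1)
bond 2 →J1  (prefer integral on C2)
bond 3 →J1  (C3: C, integral causality)
bond 5 →I1  (I1 integral (f out))
bond 0 →J1  (J1: bond 5 brought flow, rest push out)

#0 →J1
#1 →J1
#2 →J1
#3 →J1
#4 →J1
#5 →I1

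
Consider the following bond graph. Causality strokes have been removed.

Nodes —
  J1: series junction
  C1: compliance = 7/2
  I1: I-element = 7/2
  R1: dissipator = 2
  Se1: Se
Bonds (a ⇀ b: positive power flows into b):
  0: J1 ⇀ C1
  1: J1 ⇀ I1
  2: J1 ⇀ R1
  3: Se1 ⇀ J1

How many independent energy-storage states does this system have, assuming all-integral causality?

bond 3 |J1  (Se1 fixes effort; stroke away)
bond 0 |J1  (prefer integral on C1)
bond 1 |I1  (prefer integral on I1)
bond 2 |J1  (J1: bond 1 brought flow, rest push out)

2  (C1, I1 all integral)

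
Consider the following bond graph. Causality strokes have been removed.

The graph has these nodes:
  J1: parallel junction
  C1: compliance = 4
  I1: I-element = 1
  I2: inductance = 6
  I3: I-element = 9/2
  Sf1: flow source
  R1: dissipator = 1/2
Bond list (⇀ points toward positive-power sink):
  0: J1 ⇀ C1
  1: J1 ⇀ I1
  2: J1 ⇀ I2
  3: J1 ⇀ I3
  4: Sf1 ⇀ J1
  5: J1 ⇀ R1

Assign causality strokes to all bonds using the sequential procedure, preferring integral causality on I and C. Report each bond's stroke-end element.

bond 4 stroke at Sf1  (Sf1: flow source, stroke at near end)
bond 0 stroke at J1  (C1 integral (e out))
bond 1 stroke at I1  (common-e at J1 fixed by 0)
bond 2 stroke at I2  (common-e at J1 fixed by 0)
bond 3 stroke at I3  (common-e at J1 fixed by 0)
bond 5 stroke at R1  (J1 effort already set via bond 0)

b0 →J1
b1 →I1
b2 →I2
b3 →I3
b4 →Sf1
b5 →R1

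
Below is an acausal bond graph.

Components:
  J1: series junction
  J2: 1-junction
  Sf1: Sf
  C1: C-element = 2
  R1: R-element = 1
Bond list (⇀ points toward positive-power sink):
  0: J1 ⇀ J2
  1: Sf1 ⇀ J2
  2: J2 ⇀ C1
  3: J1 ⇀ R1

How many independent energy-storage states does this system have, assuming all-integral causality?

1  (C1 all integral)

b1 stroke at Sf1  (Sf1 fixes flow; stroke at Sf1)
b0 stroke at J2  (1-jn J2 has f-setter on 1)
b2 stroke at J2  (1-jn J2 has f-setter on 1)
b3 stroke at J1  (common-f at J1 fixed by 0)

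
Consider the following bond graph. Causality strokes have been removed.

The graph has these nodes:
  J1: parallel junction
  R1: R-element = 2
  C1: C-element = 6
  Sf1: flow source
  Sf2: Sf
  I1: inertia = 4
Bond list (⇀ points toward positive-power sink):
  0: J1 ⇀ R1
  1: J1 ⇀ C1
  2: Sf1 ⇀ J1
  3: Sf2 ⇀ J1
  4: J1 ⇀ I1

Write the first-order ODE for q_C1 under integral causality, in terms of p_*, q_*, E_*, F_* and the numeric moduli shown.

dq_C1/dt = F_Sf1 + F_Sf2 - p_I1/4 - q_C1/12

b2 stroke at Sf1  (Sf1 fixes flow; stroke at Sf1)
b3 stroke at Sf2  (Sf2: flow source, stroke at near end)
b1 stroke at J1  (prefer integral on C1)
b0 stroke at R1  (0-jn J1 has e-setter on 1)
b4 stroke at I1  (J1: bond 1 brought effort, rest push out)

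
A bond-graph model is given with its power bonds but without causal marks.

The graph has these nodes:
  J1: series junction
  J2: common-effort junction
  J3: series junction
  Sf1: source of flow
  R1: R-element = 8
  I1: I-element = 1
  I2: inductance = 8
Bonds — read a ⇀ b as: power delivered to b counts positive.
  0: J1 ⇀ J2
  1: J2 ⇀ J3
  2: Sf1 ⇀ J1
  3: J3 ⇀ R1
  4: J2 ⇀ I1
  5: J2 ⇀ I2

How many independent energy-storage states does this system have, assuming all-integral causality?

b2 →Sf1  (Sf1 (Sf) sets flow on bond)
b0 →J1  (common-f at J1 fixed by 2)
b4 →I1  (I1 outputs flow p/I1)
b5 →I2  (I2 integral (f out))
b1 →J2  (J2: last free bond brings effort in)
b3 →J3  (J3 flow already set via bond 1)

2  (I1, I2 all integral)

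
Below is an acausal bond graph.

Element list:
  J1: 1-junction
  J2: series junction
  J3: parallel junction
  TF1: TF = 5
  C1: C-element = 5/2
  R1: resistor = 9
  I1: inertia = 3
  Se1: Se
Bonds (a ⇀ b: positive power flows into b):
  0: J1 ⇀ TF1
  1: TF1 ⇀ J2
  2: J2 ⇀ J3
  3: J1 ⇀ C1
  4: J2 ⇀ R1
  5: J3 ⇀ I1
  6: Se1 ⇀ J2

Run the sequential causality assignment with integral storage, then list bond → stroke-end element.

b6 stroke→J2  (Se1 fixes effort; stroke away)
b3 stroke→J1  (C1: C, integral causality)
b0 stroke→TF1  (J1 needs exactly one f-in)
b1 stroke→J2  (TF1: transformer flips bond 0)
b5 stroke→I1  (I1 integral (f out))
b2 stroke→J3  (J3: last free bond brings effort in)
b4 stroke→J2  (1-jn J2 has f-setter on 2)

bond 0 stroke at TF1
bond 1 stroke at J2
bond 2 stroke at J3
bond 3 stroke at J1
bond 4 stroke at J2
bond 5 stroke at I1
bond 6 stroke at J2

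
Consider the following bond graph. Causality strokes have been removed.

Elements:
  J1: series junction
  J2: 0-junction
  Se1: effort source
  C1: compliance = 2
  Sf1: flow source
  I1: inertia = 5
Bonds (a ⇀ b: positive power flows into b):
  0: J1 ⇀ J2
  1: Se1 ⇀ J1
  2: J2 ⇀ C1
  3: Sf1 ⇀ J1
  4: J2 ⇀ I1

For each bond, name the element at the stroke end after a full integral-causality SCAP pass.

b1 stroke at J1  (source Se1 imposes e)
b3 stroke at Sf1  (Sf1 fixes flow; stroke at Sf1)
b0 stroke at J1  (J1 flow already set via bond 3)
b2 stroke at J2  (C1 outputs effort q/C1)
b4 stroke at I1  (common-e at J2 fixed by 2)

bond 0 stroke→J1
bond 1 stroke→J1
bond 2 stroke→J2
bond 3 stroke→Sf1
bond 4 stroke→I1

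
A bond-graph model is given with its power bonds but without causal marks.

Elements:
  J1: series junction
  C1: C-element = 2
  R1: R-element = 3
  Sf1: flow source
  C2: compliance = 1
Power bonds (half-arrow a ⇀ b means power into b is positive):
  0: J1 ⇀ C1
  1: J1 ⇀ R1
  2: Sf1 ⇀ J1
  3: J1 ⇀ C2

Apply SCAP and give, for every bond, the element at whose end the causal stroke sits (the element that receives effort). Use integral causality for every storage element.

β0 stroke→J1
β1 stroke→J1
β2 stroke→Sf1
β3 stroke→J1

b2 stroke at Sf1  (Sf1 fixes flow; stroke at Sf1)
b0 stroke at J1  (common-f at J1 fixed by 2)
b1 stroke at J1  (common-f at J1 fixed by 2)
b3 stroke at J1  (J1: bond 2 brought flow, rest push out)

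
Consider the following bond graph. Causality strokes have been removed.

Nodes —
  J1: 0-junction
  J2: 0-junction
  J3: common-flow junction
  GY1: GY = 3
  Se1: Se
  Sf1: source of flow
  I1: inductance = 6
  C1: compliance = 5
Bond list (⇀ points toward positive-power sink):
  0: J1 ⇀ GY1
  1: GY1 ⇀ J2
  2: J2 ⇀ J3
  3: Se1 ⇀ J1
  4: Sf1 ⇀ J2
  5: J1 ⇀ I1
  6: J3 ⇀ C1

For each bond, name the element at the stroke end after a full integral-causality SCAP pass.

#3 |J1  (source Se1 imposes e)
#4 |Sf1  (Sf1 (Sf) sets flow on bond)
#0 |GY1  (common-e at J1 fixed by 3)
#5 |I1  (common-e at J1 fixed by 3)
#1 |GY1  (GY GY1: same side as bond 0)
#2 |J2  (only one effort-in slot at J2)
#6 |J3  (J3: bond 2 brought flow, rest push out)

bond 0 stroke at GY1
bond 1 stroke at GY1
bond 2 stroke at J2
bond 3 stroke at J1
bond 4 stroke at Sf1
bond 5 stroke at I1
bond 6 stroke at J3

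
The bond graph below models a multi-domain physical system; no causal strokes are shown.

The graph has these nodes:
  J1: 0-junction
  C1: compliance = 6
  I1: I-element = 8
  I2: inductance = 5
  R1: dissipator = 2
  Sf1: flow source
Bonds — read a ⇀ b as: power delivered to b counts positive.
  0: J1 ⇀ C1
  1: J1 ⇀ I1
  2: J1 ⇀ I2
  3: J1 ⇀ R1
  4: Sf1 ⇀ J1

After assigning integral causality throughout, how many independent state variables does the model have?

3  (C1, I1, I2 all integral)

bond 4 →Sf1  (Sf1: flow source, stroke at near end)
bond 0 →J1  (C1 outputs effort q/C1)
bond 1 →I1  (J1 effort already set via bond 0)
bond 2 →I2  (common-e at J1 fixed by 0)
bond 3 →R1  (common-e at J1 fixed by 0)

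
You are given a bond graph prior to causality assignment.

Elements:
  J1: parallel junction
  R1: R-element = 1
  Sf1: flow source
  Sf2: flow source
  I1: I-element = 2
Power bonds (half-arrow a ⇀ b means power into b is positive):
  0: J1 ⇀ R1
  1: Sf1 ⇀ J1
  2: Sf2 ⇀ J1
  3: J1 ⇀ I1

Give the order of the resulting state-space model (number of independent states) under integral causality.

1  (I1 all integral)

b1 stroke→Sf1  (Sf1 fixes flow; stroke at Sf1)
b2 stroke→Sf2  (source Sf2 imposes f)
b3 stroke→I1  (I1 integral (f out))
b0 stroke→J1  (J1 needs exactly one e-in)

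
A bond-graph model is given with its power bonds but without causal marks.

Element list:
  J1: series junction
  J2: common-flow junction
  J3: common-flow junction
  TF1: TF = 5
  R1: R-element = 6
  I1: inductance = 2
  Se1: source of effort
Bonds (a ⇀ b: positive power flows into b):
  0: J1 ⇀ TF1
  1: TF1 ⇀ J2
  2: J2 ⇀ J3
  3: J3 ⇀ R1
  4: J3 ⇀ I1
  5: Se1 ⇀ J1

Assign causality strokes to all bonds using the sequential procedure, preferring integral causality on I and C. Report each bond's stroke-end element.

#0 stroke at TF1
#1 stroke at J2
#2 stroke at J3
#3 stroke at J3
#4 stroke at I1
#5 stroke at J1

b5 stroke at J1  (source Se1 imposes e)
b0 stroke at TF1  (only one flow-in slot at J1)
b1 stroke at J2  (through TF1, causality passes straight; one stroke at TF1)
b2 stroke at J3  (J2: last free bond brings flow in)
b4 stroke at I1  (prefer integral on I1)
b3 stroke at J3  (1-jn J3 has f-setter on 4)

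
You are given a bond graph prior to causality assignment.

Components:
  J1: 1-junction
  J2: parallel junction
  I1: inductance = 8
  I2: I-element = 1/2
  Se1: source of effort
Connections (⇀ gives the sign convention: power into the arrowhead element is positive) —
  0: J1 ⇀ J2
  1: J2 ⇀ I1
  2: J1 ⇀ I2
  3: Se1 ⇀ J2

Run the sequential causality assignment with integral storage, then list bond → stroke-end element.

bond 3 stroke at J2  (source Se1 imposes e)
bond 0 stroke at J1  (common-e at J2 fixed by 3)
bond 1 stroke at I1  (J2: bond 3 brought effort, rest push out)
bond 2 stroke at I2  (closing 1-jn rule on J1)

β0 |J1
β1 |I1
β2 |I2
β3 |J2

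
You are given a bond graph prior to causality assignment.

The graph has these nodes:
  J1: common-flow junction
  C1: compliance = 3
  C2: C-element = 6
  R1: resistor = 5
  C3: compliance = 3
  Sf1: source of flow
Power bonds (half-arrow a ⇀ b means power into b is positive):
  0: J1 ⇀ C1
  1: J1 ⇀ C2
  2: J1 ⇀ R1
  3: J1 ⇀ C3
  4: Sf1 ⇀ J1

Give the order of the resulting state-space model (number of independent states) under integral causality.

b4 stroke at Sf1  (Sf1 fixes flow; stroke at Sf1)
b0 stroke at J1  (1-jn J1 has f-setter on 4)
b1 stroke at J1  (J1: bond 4 brought flow, rest push out)
b2 stroke at J1  (1-jn J1 has f-setter on 4)
b3 stroke at J1  (1-jn J1 has f-setter on 4)

3  (C1, C2, C3 all integral)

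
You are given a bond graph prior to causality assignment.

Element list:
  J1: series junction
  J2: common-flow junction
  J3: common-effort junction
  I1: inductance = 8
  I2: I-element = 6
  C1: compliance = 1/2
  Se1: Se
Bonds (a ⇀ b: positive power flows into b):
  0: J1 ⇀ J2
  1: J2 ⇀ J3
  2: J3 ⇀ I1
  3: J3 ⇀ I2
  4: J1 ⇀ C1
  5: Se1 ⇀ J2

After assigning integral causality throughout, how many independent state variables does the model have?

#5 |J2  (Se1 fixes effort; stroke away)
#2 |I1  (I1: I, integral causality)
#3 |I2  (I2 integral (f out))
#1 |J3  (closing 0-jn rule on J3)
#0 |J2  (1-jn J2 has f-setter on 1)
#4 |J1  (1-jn J1 has f-setter on 0)

3  (C1, I1, I2 all integral)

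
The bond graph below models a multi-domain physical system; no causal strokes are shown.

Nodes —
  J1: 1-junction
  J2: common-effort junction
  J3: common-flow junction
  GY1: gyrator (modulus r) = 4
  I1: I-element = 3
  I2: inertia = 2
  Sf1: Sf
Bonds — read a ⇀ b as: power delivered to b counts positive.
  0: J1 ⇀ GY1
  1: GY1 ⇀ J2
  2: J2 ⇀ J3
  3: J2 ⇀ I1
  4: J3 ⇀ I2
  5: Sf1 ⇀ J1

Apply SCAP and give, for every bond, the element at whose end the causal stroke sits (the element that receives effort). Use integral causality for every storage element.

b0 stroke at J1
b1 stroke at J2
b2 stroke at J3
b3 stroke at I1
b4 stroke at I2
b5 stroke at Sf1

#5 stroke→Sf1  (source Sf1 imposes f)
#0 stroke→J1  (J1: bond 5 brought flow, rest push out)
#1 stroke→J2  (GY1 both-in/both-out from 0)
#2 stroke→J3  (common-e at J2 fixed by 1)
#3 stroke→I1  (common-e at J2 fixed by 1)
#4 stroke→I2  (J3: last free bond brings flow in)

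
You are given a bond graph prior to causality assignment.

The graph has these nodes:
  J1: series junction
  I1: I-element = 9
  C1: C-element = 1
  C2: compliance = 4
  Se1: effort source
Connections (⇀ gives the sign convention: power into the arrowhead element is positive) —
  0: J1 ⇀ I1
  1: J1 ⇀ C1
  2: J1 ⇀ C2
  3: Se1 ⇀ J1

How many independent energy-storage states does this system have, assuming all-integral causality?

3  (C1, C2, I1 all integral)

#3 stroke at J1  (Se1 fixes effort; stroke away)
#0 stroke at I1  (I1 integral (f out))
#1 stroke at J1  (J1 flow already set via bond 0)
#2 stroke at J1  (1-jn J1 has f-setter on 0)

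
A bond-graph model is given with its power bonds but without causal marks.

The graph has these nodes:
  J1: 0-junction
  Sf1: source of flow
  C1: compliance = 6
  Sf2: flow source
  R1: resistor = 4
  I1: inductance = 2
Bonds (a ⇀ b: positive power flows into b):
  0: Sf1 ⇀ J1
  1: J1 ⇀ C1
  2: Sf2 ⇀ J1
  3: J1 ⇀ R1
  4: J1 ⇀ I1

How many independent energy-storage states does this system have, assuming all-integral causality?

2  (C1, I1 all integral)

b0 stroke→Sf1  (source Sf1 imposes f)
b2 stroke→Sf2  (Sf2 (Sf) sets flow on bond)
b1 stroke→J1  (C1: C, integral causality)
b3 stroke→R1  (common-e at J1 fixed by 1)
b4 stroke→I1  (J1: bond 1 brought effort, rest push out)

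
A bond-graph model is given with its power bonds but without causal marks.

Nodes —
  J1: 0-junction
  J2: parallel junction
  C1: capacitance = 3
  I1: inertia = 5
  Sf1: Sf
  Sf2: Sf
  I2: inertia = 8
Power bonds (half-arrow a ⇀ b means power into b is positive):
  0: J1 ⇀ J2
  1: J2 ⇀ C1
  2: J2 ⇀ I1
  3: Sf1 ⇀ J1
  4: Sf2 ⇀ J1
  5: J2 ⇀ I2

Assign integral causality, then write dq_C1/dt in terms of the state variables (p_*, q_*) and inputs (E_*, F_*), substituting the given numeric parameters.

bond 3 →Sf1  (Sf1: flow source, stroke at near end)
bond 4 →Sf2  (Sf2 (Sf) sets flow on bond)
bond 0 →J1  (J1: last free bond brings effort in)
bond 1 →J2  (C1: C, integral causality)
bond 2 →I1  (0-jn J2 has e-setter on 1)
bond 5 →I2  (common-e at J2 fixed by 1)

dq_C1/dt = F_Sf1 + F_Sf2 - p_I1/5 - p_I2/8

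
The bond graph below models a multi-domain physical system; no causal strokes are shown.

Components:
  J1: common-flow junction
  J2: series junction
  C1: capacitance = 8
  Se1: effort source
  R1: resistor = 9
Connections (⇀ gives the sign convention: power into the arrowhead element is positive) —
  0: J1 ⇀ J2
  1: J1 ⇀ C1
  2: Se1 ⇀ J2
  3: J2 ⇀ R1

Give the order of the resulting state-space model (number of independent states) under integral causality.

b2 stroke→J2  (source Se1 imposes e)
b1 stroke→J1  (prefer integral on C1)
b0 stroke→J2  (closing 1-jn rule on J1)
b3 stroke→R1  (J2 needs exactly one f-in)

1  (C1 all integral)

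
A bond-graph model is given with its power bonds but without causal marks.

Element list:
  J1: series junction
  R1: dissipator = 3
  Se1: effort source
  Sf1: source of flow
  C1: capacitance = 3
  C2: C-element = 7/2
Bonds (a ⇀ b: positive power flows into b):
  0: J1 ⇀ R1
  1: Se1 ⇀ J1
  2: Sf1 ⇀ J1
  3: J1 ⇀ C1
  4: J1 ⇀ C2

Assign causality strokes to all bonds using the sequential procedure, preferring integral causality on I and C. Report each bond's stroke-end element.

β1 stroke→J1  (Se1 (Se) sets effort on bond)
β2 stroke→Sf1  (Sf1: flow source, stroke at near end)
β0 stroke→J1  (common-f at J1 fixed by 2)
β3 stroke→J1  (J1 flow already set via bond 2)
β4 stroke→J1  (common-f at J1 fixed by 2)

b0 stroke at J1
b1 stroke at J1
b2 stroke at Sf1
b3 stroke at J1
b4 stroke at J1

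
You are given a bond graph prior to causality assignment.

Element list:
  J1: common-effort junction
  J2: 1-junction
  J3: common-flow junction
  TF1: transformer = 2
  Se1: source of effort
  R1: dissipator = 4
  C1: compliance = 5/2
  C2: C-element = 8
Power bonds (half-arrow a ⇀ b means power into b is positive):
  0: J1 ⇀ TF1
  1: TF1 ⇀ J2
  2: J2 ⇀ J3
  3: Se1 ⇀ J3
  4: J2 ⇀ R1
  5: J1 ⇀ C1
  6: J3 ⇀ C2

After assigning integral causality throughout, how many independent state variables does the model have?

#3 stroke at J3  (Se1: effort source, stroke at far end)
#5 stroke at J1  (C1 integral (e out))
#0 stroke at TF1  (J1: bond 5 brought effort, rest push out)
#1 stroke at J2  (TF1 one-in-one-out from 0)
#6 stroke at J3  (prefer integral on C2)
#2 stroke at J2  (J3: last free bond brings flow in)
#4 stroke at R1  (only one flow-in slot at J2)

2  (C1, C2 all integral)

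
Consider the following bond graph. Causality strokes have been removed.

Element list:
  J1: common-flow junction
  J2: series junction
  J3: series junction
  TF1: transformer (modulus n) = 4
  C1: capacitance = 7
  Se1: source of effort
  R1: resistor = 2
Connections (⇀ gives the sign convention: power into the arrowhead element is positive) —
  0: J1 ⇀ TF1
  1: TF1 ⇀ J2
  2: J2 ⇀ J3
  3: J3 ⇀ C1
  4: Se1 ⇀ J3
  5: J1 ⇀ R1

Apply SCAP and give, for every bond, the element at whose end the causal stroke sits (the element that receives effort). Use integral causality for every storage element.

β0 stroke→J1
β1 stroke→TF1
β2 stroke→J2
β3 stroke→J3
β4 stroke→J3
β5 stroke→R1

bond 4 stroke→J3  (Se1 fixes effort; stroke away)
bond 3 stroke→J3  (prefer integral on C1)
bond 2 stroke→J2  (J3 needs exactly one f-in)
bond 1 stroke→TF1  (J2 needs exactly one f-in)
bond 0 stroke→J1  (TF TF1: opposite of bond 1)
bond 5 stroke→R1  (J1: last free bond brings flow in)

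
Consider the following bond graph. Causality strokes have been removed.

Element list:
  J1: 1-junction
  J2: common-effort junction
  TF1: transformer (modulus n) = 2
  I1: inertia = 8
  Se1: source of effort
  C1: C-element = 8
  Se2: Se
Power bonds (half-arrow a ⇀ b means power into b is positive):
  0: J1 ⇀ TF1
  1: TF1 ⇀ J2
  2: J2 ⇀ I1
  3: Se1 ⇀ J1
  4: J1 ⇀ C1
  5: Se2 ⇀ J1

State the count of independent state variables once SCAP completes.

b3 stroke→J1  (Se1 (Se) sets effort on bond)
b5 stroke→J1  (Se2: effort source, stroke at far end)
b2 stroke→I1  (I1: I, integral causality)
b1 stroke→J2  (J2 needs exactly one e-in)
b0 stroke→TF1  (TF TF1: opposite of bond 1)
b4 stroke→J1  (common-f at J1 fixed by 0)

2  (C1, I1 all integral)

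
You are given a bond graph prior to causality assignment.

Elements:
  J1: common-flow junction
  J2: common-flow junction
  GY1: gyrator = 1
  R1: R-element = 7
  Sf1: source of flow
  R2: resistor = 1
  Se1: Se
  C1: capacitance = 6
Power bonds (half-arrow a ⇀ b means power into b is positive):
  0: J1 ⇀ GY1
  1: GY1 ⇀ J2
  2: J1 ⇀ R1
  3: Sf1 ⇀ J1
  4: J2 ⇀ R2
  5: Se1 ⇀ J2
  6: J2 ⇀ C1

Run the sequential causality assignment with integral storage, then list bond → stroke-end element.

#0 →J1
#1 →J2
#2 →J1
#3 →Sf1
#4 →R2
#5 →J2
#6 →J2

β3 →Sf1  (Sf1 (Sf) sets flow on bond)
β5 →J2  (Se1: effort source, stroke at far end)
β0 →J1  (J1: bond 3 brought flow, rest push out)
β2 →J1  (1-jn J1 has f-setter on 3)
β1 →J2  (through GY1, causality inverts; strokes same side of GY1)
β6 →J2  (C1: C, integral causality)
β4 →R2  (only one flow-in slot at J2)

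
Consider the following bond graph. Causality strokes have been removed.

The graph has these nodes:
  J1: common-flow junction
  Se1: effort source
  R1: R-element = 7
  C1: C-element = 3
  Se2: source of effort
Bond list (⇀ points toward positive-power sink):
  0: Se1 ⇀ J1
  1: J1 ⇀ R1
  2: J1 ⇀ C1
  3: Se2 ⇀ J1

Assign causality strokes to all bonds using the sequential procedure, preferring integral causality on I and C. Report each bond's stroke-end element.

b0 stroke at J1
b1 stroke at R1
b2 stroke at J1
b3 stroke at J1

#0 stroke at J1  (Se1 (Se) sets effort on bond)
#3 stroke at J1  (Se2 (Se) sets effort on bond)
#2 stroke at J1  (prefer integral on C1)
#1 stroke at R1  (closing 1-jn rule on J1)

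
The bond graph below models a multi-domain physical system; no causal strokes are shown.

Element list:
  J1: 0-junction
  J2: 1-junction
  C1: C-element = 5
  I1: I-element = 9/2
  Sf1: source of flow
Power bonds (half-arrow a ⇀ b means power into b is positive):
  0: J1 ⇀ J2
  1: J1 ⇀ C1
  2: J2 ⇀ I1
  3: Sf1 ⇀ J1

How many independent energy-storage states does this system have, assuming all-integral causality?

2  (C1, I1 all integral)

b3 stroke→Sf1  (Sf1 (Sf) sets flow on bond)
b1 stroke→J1  (prefer integral on C1)
b0 stroke→J2  (common-e at J1 fixed by 1)
b2 stroke→I1  (J2: last free bond brings flow in)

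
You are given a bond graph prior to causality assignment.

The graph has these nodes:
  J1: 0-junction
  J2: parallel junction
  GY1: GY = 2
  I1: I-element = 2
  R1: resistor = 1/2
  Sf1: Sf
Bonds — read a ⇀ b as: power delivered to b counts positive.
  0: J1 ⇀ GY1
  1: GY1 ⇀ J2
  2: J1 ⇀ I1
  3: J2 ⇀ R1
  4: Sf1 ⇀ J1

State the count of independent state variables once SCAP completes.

bond 4 stroke at Sf1  (source Sf1 imposes f)
bond 2 stroke at I1  (I1: I, integral causality)
bond 0 stroke at J1  (closing 0-jn rule on J1)
bond 1 stroke at J2  (GY1 both-in/both-out from 0)
bond 3 stroke at R1  (common-e at J2 fixed by 1)

1  (I1 all integral)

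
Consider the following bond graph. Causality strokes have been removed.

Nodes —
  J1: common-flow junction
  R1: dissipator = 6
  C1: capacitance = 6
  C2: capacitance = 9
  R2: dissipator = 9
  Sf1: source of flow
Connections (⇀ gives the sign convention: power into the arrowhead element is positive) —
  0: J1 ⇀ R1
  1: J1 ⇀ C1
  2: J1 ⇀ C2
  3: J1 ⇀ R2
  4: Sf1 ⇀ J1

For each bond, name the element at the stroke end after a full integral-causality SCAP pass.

#0 →J1
#1 →J1
#2 →J1
#3 →J1
#4 →Sf1

bond 4 |Sf1  (Sf1 (Sf) sets flow on bond)
bond 0 |J1  (J1: bond 4 brought flow, rest push out)
bond 1 |J1  (1-jn J1 has f-setter on 4)
bond 2 |J1  (J1 flow already set via bond 4)
bond 3 |J1  (1-jn J1 has f-setter on 4)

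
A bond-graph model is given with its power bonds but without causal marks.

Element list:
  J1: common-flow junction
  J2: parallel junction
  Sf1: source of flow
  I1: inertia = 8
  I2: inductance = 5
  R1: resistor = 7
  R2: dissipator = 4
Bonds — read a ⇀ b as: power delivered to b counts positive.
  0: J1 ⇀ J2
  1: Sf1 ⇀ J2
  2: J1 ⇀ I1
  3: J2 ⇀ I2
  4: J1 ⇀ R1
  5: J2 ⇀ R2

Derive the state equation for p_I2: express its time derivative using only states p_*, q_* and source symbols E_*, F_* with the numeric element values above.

b1 →Sf1  (Sf1 (Sf) sets flow on bond)
b2 →I1  (I1 outputs flow p/I1)
b0 →J1  (common-f at J1 fixed by 2)
b4 →J1  (1-jn J1 has f-setter on 2)
b3 →I2  (I2 integral (f out))
b5 →J2  (closing 0-jn rule on J2)

dp_I2/dt = 4*F_Sf1 + p_I1/2 - 4*p_I2/5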